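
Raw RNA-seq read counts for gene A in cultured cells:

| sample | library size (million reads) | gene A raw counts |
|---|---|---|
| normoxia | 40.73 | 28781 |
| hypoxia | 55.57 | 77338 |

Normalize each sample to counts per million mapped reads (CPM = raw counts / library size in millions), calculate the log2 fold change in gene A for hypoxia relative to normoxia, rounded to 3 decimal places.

0.978

CPM(normoxia) = 28781 / 40.73 = 706.6290
CPM(hypoxia) = 77338 / 55.57 = 1391.7222
Fold change = 1391.7222 / 706.6290 = 1.96952
log2(1.96952) = 0.9778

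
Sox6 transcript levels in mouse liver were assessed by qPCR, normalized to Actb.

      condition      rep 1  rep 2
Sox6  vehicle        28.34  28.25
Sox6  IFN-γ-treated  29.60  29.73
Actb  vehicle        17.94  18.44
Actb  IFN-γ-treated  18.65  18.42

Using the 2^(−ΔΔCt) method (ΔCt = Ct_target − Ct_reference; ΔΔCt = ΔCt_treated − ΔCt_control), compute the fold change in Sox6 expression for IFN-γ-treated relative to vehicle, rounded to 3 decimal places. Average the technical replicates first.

0.491

Mean Ct: Sox6 vehicle 28.295; Sox6 IFN-γ-treated 29.665; Actb vehicle 18.190; Actb IFN-γ-treated 18.535
ΔCt(vehicle) = 28.295 − 18.190 = 10.105
ΔCt(IFN-γ-treated) = 29.665 − 18.535 = 11.130
ΔΔCt = 11.130 − 10.105 = 1.025
Fold change = 2^(−1.025) = 0.4914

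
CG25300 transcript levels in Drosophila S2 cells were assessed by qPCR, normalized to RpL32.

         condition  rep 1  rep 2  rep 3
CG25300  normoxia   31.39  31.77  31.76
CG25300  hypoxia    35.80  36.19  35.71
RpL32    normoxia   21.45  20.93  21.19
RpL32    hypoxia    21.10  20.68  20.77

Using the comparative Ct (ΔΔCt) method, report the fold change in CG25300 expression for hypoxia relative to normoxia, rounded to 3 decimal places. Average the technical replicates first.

Mean Ct: CG25300 normoxia 31.640; CG25300 hypoxia 35.900; RpL32 normoxia 21.190; RpL32 hypoxia 20.850
ΔCt(normoxia) = 31.640 − 21.190 = 10.450
ΔCt(hypoxia) = 35.900 − 20.850 = 15.050
ΔΔCt = 15.050 − 10.450 = 4.600
Fold change = 2^(−4.600) = 0.0412

0.041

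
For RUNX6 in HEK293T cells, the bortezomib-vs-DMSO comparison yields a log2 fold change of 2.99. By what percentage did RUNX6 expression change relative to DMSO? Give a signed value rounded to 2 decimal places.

694.47%

Fold change = 2^(2.99) = 7.9447
Percent change = (FC − 1) × 100% = (7.9447 − 1) × 100 = 694.47%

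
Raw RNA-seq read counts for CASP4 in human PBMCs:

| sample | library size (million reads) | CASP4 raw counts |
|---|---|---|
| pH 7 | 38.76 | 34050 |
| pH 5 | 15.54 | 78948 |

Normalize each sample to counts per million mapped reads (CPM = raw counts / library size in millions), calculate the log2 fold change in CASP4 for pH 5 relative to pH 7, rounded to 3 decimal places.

2.532

CPM(pH 7) = 34050 / 38.76 = 878.4830
CPM(pH 5) = 78948 / 15.54 = 5080.3089
Fold change = 5080.3089 / 878.4830 = 5.78305
log2(5.78305) = 2.5318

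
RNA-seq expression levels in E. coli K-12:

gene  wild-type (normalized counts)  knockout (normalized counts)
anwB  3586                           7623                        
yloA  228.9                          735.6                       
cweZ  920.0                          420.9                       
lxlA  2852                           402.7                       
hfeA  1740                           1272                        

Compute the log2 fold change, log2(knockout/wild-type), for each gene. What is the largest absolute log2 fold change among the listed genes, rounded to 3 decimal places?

2.824

log2(7623/3586) = 1.088  (anwB)
log2(735.6/228.9) = 1.684  (yloA)
log2(420.9/920.0) = -1.128  (cweZ)
log2(402.7/2852) = -2.824  (lxlA)
log2(1272/1740) = -0.452  (hfeA)
The largest magnitude belongs to lxlA.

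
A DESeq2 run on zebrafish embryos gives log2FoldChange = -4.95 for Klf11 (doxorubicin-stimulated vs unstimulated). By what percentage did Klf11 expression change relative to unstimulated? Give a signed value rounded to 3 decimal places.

Fold change = 2^(-4.95) = 0.0324
Percent change = (FC − 1) × 100% = (0.0324 − 1) × 100 = -96.765%

-96.765%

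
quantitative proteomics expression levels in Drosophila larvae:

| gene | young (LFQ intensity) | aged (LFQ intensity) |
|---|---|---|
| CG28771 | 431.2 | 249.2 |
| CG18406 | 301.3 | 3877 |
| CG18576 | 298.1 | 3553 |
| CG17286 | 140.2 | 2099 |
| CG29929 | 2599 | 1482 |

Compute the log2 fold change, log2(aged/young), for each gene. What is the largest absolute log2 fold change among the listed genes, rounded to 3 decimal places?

log2(249.2/431.2) = -0.791  (CG28771)
log2(3877/301.3) = 3.686  (CG18406)
log2(3553/298.1) = 3.575  (CG18576)
log2(2099/140.2) = 3.904  (CG17286)
log2(1482/2599) = -0.810  (CG29929)
The largest magnitude belongs to CG17286.

3.904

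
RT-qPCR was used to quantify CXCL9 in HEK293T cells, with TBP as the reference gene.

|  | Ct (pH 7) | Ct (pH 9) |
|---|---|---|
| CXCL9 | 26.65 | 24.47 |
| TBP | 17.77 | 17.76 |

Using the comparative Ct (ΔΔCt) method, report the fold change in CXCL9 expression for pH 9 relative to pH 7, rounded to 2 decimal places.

ΔCt(pH 7) = 26.650 − 17.770 = 8.880
ΔCt(pH 9) = 24.470 − 17.760 = 6.710
ΔΔCt = 6.710 − 8.880 = -2.170
Fold change = 2^(−(-2.170)) = 2^2.170 = 4.500

4.50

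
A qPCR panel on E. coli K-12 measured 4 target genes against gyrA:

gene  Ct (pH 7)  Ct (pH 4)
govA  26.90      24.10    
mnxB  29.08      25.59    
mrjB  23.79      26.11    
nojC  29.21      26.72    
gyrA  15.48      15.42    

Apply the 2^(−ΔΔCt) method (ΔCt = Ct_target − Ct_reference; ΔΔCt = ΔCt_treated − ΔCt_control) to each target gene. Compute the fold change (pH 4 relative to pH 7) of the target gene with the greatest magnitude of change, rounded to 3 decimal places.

govA: ΔΔCt = (24.10−15.42) − (26.90−15.48) = 8.68 − 11.42 = -2.74; fold change = 2^2.74 = 6.681
mnxB: ΔΔCt = (25.59−15.42) − (29.08−15.48) = 10.17 − 13.60 = -3.43; fold change = 2^3.43 = 10.778
mrjB: ΔΔCt = (26.11−15.42) − (23.79−15.48) = 10.69 − 8.31 = 2.38; fold change = 2^-2.38 = 0.192
nojC: ΔΔCt = (26.72−15.42) − (29.21−15.48) = 11.30 − 13.73 = -2.43; fold change = 2^2.43 = 5.389
mnxB has the largest |ΔΔCt| = 3.43.

10.778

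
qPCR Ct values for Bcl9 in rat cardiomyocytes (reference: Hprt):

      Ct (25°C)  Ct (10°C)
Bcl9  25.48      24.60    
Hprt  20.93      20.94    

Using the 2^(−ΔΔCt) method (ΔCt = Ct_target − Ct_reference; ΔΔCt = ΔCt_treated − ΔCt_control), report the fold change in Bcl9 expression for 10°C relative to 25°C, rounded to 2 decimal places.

ΔCt(25°C) = 25.480 − 20.930 = 4.550
ΔCt(10°C) = 24.600 − 20.940 = 3.660
ΔΔCt = 3.660 − 4.550 = -0.890
Fold change = 2^(−(-0.890)) = 2^0.890 = 1.853

1.85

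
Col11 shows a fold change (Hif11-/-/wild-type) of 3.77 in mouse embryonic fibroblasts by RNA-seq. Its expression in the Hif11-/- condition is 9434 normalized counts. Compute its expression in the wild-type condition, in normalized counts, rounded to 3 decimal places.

2502.387

wild-type expression = 9434 / 3.77 = 2502.387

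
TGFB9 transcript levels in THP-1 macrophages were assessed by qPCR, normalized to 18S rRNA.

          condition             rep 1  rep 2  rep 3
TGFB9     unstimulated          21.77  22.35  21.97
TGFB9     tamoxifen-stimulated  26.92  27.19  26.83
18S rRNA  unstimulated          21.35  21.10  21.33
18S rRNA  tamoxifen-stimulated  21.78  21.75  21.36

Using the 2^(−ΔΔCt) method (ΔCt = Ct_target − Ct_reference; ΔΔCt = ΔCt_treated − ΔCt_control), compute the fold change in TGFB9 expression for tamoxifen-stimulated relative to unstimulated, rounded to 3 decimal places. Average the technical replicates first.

0.042

Mean Ct: TGFB9 unstimulated 22.030; TGFB9 tamoxifen-stimulated 26.980; 18S rRNA unstimulated 21.260; 18S rRNA tamoxifen-stimulated 21.630
ΔCt(unstimulated) = 22.030 − 21.260 = 0.770
ΔCt(tamoxifen-stimulated) = 26.980 − 21.630 = 5.350
ΔΔCt = 5.350 − 0.770 = 4.580
Fold change = 2^(−4.580) = 0.0418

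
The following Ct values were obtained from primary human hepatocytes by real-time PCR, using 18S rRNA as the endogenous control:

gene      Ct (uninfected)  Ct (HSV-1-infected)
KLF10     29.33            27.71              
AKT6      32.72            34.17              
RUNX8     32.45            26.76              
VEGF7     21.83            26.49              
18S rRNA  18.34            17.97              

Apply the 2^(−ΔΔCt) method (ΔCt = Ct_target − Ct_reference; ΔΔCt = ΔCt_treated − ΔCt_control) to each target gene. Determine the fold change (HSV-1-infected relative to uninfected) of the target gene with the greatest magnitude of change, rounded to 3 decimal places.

39.947

KLF10: ΔΔCt = (27.71−17.97) − (29.33−18.34) = 9.74 − 10.99 = -1.25; fold change = 2^1.25 = 2.378
AKT6: ΔΔCt = (34.17−17.97) − (32.72−18.34) = 16.20 − 14.38 = 1.82; fold change = 2^-1.82 = 0.283
RUNX8: ΔΔCt = (26.76−17.97) − (32.45−18.34) = 8.79 − 14.11 = -5.32; fold change = 2^5.32 = 39.947
VEGF7: ΔΔCt = (26.49−17.97) − (21.83−18.34) = 8.52 − 3.49 = 5.03; fold change = 2^-5.03 = 0.031
RUNX8 has the largest |ΔΔCt| = 5.32.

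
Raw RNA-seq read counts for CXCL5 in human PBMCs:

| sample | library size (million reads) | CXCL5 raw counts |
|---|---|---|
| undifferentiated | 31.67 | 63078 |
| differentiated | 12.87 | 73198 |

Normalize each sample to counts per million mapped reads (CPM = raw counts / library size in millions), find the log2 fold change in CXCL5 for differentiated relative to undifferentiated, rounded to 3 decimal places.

1.514

CPM(undifferentiated) = 63078 / 31.67 = 1991.7272
CPM(differentiated) = 73198 / 12.87 = 5687.4903
Fold change = 5687.4903 / 1991.7272 = 2.85556
log2(2.85556) = 1.5138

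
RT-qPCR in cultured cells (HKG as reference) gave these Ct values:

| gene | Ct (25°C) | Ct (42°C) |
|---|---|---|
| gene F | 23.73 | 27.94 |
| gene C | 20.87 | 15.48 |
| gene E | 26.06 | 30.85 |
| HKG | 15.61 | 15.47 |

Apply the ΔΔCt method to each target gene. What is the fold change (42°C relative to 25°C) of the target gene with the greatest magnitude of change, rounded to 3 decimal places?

gene F: ΔΔCt = (27.94−15.47) − (23.73−15.61) = 12.47 − 8.12 = 4.35; fold change = 2^-4.35 = 0.049
gene C: ΔΔCt = (15.48−15.47) − (20.87−15.61) = 0.01 − 5.26 = -5.25; fold change = 2^5.25 = 38.055
gene E: ΔΔCt = (30.85−15.47) − (26.06−15.61) = 15.38 − 10.45 = 4.93; fold change = 2^-4.93 = 0.033
gene C has the largest |ΔΔCt| = 5.25.

38.055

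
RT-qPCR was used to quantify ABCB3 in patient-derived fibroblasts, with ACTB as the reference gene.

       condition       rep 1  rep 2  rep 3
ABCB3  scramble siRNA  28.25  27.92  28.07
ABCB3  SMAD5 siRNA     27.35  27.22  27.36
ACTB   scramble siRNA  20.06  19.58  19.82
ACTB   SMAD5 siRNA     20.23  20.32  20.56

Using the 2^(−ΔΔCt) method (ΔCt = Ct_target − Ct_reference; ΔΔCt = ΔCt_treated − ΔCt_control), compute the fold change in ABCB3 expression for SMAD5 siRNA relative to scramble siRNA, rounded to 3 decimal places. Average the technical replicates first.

Mean Ct: ABCB3 scramble siRNA 28.080; ABCB3 SMAD5 siRNA 27.310; ACTB scramble siRNA 19.820; ACTB SMAD5 siRNA 20.370
ΔCt(scramble siRNA) = 28.080 − 19.820 = 8.260
ΔCt(SMAD5 siRNA) = 27.310 − 20.370 = 6.940
ΔΔCt = 6.940 − 8.260 = -1.320
Fold change = 2^(−(-1.320)) = 2^1.320 = 2.4967

2.497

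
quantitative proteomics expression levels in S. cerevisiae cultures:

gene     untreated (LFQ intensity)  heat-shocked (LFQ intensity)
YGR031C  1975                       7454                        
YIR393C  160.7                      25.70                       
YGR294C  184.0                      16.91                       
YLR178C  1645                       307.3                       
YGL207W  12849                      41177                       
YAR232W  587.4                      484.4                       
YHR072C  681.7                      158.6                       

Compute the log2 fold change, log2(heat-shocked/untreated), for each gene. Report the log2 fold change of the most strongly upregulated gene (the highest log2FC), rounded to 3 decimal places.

1.916

log2(7454/1975) = 1.916  (YGR031C)
log2(25.70/160.7) = -2.645  (YIR393C)
log2(16.91/184.0) = -3.444  (YGR294C)
log2(307.3/1645) = -2.420  (YLR178C)
log2(41177/12849) = 1.680  (YGL207W)
log2(484.4/587.4) = -0.278  (YAR232W)
log2(158.6/681.7) = -2.104  (YHR072C)
YGR031C is most strongly upregulated.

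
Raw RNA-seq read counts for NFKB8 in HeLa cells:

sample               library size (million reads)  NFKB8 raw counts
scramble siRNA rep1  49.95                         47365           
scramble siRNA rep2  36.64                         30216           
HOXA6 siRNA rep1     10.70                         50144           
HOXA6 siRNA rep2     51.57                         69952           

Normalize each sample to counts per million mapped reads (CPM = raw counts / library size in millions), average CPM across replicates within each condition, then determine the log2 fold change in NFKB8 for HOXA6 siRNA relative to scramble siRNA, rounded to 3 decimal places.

1.769

CPM(scramble siRNA rep1) = 47365 / 49.95 = 948.2482
CPM(scramble siRNA rep2) = 30216 / 36.64 = 824.6725
CPM(HOXA6 siRNA rep1) = 50144 / 10.70 = 4686.3551
CPM(HOXA6 siRNA rep2) = 69952 / 51.57 = 1356.4475
mean CPM(scramble siRNA) = 886.4604; mean CPM(HOXA6 siRNA) = 3021.4013
Fold change = 3021.4013 / 886.4604 = 3.40839
log2(3.40839) = 1.7691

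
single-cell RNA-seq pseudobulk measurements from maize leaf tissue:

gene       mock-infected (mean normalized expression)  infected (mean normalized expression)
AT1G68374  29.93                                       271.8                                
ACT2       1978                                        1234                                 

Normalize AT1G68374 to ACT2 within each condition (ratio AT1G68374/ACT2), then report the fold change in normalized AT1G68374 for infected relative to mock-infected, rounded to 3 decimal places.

14.556

AT1G68374/ACT2 (mock-infected) = 29.93 / 1978 = 0.015131
AT1G68374/ACT2 (infected) = 271.8 / 1234 = 0.22026
Fold change = 0.22026 / 0.015131 = 14.5564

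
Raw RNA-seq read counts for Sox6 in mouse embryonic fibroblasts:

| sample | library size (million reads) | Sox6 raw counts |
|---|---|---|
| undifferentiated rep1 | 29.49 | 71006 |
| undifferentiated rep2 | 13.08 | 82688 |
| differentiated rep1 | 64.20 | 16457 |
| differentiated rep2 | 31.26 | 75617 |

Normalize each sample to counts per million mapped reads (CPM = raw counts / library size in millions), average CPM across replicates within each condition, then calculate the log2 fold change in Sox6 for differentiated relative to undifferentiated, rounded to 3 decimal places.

CPM(undifferentiated rep1) = 71006 / 29.49 = 2407.7993
CPM(undifferentiated rep2) = 82688 / 13.08 = 6321.7125
CPM(differentiated rep1) = 16457 / 64.20 = 256.3396
CPM(differentiated rep2) = 75617 / 31.26 = 2418.9699
mean CPM(undifferentiated) = 4364.7559; mean CPM(differentiated) = 1337.6547
Fold change = 1337.6547 / 4364.7559 = 0.30647
log2(0.30647) = -1.7062

-1.706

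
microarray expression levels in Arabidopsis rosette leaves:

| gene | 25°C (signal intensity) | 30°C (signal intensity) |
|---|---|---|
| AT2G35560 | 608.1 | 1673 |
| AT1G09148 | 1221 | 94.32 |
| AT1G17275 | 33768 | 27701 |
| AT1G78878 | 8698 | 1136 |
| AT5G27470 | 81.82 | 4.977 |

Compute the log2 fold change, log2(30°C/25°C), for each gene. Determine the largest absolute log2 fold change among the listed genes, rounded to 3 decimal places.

log2(1673/608.1) = 1.460  (AT2G35560)
log2(94.32/1221) = -3.694  (AT1G09148)
log2(27701/33768) = -0.286  (AT1G17275)
log2(1136/8698) = -2.937  (AT1G78878)
log2(4.977/81.82) = -4.039  (AT5G27470)
The largest magnitude belongs to AT5G27470.

4.039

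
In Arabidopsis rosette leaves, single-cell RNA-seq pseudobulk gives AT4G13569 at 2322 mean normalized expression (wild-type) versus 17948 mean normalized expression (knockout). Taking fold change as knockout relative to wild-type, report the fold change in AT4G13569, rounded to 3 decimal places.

Fold change = 17948 / 2322 = 7.7295
AT4G13569 is upregulated.

7.730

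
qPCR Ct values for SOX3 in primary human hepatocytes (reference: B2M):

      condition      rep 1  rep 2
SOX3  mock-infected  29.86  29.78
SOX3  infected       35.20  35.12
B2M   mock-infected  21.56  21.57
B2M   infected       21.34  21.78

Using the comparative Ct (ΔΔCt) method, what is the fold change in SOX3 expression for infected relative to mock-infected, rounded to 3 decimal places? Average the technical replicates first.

0.025

Mean Ct: SOX3 mock-infected 29.820; SOX3 infected 35.160; B2M mock-infected 21.565; B2M infected 21.560
ΔCt(mock-infected) = 29.820 − 21.565 = 8.255
ΔCt(infected) = 35.160 − 21.560 = 13.600
ΔΔCt = 13.600 − 8.255 = 5.345
Fold change = 2^(−5.345) = 0.0246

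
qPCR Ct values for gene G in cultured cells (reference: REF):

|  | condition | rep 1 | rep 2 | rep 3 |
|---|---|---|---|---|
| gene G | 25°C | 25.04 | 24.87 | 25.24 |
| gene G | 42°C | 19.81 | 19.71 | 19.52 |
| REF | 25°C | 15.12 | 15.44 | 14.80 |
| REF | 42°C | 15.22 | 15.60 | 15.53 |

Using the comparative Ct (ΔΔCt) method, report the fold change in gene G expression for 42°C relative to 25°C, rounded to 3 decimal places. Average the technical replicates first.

51.984

Mean Ct: gene G 25°C 25.050; gene G 42°C 19.680; REF 25°C 15.120; REF 42°C 15.450
ΔCt(25°C) = 25.050 − 15.120 = 9.930
ΔCt(42°C) = 19.680 − 15.450 = 4.230
ΔΔCt = 4.230 − 9.930 = -5.700
Fold change = 2^(−(-5.700)) = 2^5.700 = 51.9842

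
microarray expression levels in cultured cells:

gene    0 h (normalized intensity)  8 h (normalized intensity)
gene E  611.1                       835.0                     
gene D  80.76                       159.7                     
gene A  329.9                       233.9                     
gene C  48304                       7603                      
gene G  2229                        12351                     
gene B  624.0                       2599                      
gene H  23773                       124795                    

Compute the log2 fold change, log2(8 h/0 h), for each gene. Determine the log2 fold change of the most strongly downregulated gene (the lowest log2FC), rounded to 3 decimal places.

-2.668

log2(835.0/611.1) = 0.450  (gene E)
log2(159.7/80.76) = 0.984  (gene D)
log2(233.9/329.9) = -0.496  (gene A)
log2(7603/48304) = -2.668  (gene C)
log2(12351/2229) = 2.470  (gene G)
log2(2599/624.0) = 2.058  (gene B)
log2(124795/23773) = 2.392  (gene H)
gene C is most strongly downregulated.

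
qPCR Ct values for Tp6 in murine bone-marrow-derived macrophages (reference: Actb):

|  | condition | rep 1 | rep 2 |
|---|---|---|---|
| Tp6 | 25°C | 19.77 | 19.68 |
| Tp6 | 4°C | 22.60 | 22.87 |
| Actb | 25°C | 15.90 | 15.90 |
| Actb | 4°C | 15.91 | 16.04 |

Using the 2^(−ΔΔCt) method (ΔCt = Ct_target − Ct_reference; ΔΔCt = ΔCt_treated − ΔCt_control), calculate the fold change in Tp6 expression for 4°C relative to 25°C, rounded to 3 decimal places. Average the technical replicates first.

Mean Ct: Tp6 25°C 19.725; Tp6 4°C 22.735; Actb 25°C 15.900; Actb 4°C 15.975
ΔCt(25°C) = 19.725 − 15.900 = 3.825
ΔCt(4°C) = 22.735 − 15.975 = 6.760
ΔΔCt = 6.760 − 3.825 = 2.935
Fold change = 2^(−2.935) = 0.1308

0.131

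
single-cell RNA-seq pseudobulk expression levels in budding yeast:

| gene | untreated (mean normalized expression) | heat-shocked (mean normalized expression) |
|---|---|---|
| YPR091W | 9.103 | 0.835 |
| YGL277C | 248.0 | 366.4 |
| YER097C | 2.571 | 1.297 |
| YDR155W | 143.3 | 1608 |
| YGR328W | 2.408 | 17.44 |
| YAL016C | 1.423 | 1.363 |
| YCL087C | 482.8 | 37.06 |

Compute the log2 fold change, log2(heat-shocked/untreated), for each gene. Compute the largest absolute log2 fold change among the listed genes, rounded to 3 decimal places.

3.703

log2(0.835/9.103) = -3.446  (YPR091W)
log2(366.4/248.0) = 0.563  (YGL277C)
log2(1.297/2.571) = -0.987  (YER097C)
log2(1608/143.3) = 3.488  (YDR155W)
log2(17.44/2.408) = 2.856  (YGR328W)
log2(1.363/1.423) = -0.062  (YAL016C)
log2(37.06/482.8) = -3.703  (YCL087C)
The largest magnitude belongs to YCL087C.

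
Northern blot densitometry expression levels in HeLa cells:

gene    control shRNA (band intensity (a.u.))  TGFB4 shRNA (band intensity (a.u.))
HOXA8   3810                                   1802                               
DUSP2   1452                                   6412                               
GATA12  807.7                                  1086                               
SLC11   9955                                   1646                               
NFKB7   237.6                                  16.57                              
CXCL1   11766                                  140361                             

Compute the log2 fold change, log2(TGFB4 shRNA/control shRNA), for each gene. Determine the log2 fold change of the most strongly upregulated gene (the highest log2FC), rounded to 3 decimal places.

log2(1802/3810) = -1.080  (HOXA8)
log2(6412/1452) = 2.143  (DUSP2)
log2(1086/807.7) = 0.427  (GATA12)
log2(1646/9955) = -2.596  (SLC11)
log2(16.57/237.6) = -3.842  (NFKB7)
log2(140361/11766) = 3.576  (CXCL1)
CXCL1 is most strongly upregulated.

3.576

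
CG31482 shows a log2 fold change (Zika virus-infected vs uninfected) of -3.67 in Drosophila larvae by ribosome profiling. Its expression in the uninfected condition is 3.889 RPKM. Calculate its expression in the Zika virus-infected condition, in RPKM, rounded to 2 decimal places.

0.31

Fold change = 2^(-3.67) = 0.0786
Zika virus-infected expression = 3.889 × 0.0786 = 0.31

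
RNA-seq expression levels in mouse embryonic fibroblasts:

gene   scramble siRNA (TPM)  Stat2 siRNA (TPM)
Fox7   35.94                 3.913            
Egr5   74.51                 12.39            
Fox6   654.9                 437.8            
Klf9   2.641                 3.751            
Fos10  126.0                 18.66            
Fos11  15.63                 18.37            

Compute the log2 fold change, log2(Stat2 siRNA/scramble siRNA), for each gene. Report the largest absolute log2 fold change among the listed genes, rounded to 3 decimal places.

3.199

log2(3.913/35.94) = -3.199  (Fox7)
log2(12.39/74.51) = -2.588  (Egr5)
log2(437.8/654.9) = -0.581  (Fox6)
log2(3.751/2.641) = 0.506  (Klf9)
log2(18.66/126.0) = -2.755  (Fos10)
log2(18.37/15.63) = 0.233  (Fos11)
The largest magnitude belongs to Fox7.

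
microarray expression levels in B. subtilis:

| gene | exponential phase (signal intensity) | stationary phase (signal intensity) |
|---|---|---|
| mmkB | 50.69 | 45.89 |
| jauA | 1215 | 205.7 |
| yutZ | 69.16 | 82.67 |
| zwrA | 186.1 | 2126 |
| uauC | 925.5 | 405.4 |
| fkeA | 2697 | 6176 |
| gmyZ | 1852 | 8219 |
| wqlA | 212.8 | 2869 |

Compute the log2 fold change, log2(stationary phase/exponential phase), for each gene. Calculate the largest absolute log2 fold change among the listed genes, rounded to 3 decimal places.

3.753

log2(45.89/50.69) = -0.144  (mmkB)
log2(205.7/1215) = -2.562  (jauA)
log2(82.67/69.16) = 0.257  (yutZ)
log2(2126/186.1) = 3.514  (zwrA)
log2(405.4/925.5) = -1.191  (uauC)
log2(6176/2697) = 1.195  (fkeA)
log2(8219/1852) = 2.150  (gmyZ)
log2(2869/212.8) = 3.753  (wqlA)
The largest magnitude belongs to wqlA.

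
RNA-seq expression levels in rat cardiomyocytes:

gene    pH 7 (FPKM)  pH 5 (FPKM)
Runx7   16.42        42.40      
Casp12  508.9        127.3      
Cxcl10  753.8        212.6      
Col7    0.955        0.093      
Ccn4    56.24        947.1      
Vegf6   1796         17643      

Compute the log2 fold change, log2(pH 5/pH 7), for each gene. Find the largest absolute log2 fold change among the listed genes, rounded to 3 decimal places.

log2(42.40/16.42) = 1.369  (Runx7)
log2(127.3/508.9) = -1.999  (Casp12)
log2(212.6/753.8) = -1.826  (Cxcl10)
log2(0.093/0.955) = -3.360  (Col7)
log2(947.1/56.24) = 4.074  (Ccn4)
log2(17643/1796) = 3.296  (Vegf6)
The largest magnitude belongs to Ccn4.

4.074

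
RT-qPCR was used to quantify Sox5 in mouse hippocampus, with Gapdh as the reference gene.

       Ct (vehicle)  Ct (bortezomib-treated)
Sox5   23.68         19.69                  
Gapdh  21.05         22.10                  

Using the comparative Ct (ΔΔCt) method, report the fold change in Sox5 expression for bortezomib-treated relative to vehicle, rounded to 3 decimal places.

ΔCt(vehicle) = 23.680 − 21.050 = 2.630
ΔCt(bortezomib-treated) = 19.690 − 22.100 = -2.410
ΔΔCt = -2.410 − 2.630 = -5.040
Fold change = 2^(−(-5.040)) = 2^5.040 = 32.8996

32.900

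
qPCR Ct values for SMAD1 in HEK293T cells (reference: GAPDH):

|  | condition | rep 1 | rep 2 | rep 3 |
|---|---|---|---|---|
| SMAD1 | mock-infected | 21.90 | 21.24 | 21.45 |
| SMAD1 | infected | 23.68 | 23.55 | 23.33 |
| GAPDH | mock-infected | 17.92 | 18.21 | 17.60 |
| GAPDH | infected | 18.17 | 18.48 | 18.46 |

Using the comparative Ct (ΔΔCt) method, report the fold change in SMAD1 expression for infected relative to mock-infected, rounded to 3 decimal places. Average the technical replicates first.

Mean Ct: SMAD1 mock-infected 21.530; SMAD1 infected 23.520; GAPDH mock-infected 17.910; GAPDH infected 18.370
ΔCt(mock-infected) = 21.530 − 17.910 = 3.620
ΔCt(infected) = 23.520 − 18.370 = 5.150
ΔΔCt = 5.150 − 3.620 = 1.530
Fold change = 2^(−1.530) = 0.3463

0.346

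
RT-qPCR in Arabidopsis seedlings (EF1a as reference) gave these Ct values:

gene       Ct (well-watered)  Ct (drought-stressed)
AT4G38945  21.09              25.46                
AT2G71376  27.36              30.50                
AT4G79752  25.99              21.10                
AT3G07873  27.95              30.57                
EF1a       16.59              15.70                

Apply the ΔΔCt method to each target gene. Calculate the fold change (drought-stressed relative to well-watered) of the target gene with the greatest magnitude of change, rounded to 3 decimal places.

AT4G38945: ΔΔCt = (25.46−15.70) − (21.09−16.59) = 9.76 − 4.50 = 5.26; fold change = 2^-5.26 = 0.026
AT2G71376: ΔΔCt = (30.50−15.70) − (27.36−16.59) = 14.80 − 10.77 = 4.03; fold change = 2^-4.03 = 0.061
AT4G79752: ΔΔCt = (21.10−15.70) − (25.99−16.59) = 5.40 − 9.40 = -4.00; fold change = 2^4.00 = 16.000
AT3G07873: ΔΔCt = (30.57−15.70) − (27.95−16.59) = 14.87 − 11.36 = 3.51; fold change = 2^-3.51 = 0.088
AT4G38945 has the largest |ΔΔCt| = 5.26.

0.026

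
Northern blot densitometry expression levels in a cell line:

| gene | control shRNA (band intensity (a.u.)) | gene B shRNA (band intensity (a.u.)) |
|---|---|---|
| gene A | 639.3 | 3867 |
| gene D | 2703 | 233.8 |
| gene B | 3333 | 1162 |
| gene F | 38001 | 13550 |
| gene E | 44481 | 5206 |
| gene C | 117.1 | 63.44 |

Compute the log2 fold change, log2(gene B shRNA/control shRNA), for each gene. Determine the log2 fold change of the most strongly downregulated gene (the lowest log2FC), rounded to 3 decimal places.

-3.531

log2(3867/639.3) = 2.597  (gene A)
log2(233.8/2703) = -3.531  (gene D)
log2(1162/3333) = -1.520  (gene B)
log2(13550/38001) = -1.488  (gene F)
log2(5206/44481) = -3.095  (gene E)
log2(63.44/117.1) = -0.884  (gene C)
gene D is most strongly downregulated.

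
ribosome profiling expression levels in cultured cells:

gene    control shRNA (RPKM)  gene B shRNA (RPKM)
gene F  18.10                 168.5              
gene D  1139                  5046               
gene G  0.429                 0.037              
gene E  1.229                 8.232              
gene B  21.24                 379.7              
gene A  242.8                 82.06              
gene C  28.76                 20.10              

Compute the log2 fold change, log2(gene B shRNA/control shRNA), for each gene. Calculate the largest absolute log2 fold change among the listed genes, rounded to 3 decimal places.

4.160

log2(168.5/18.10) = 3.219  (gene F)
log2(5046/1139) = 2.147  (gene D)
log2(0.037/0.429) = -3.535  (gene G)
log2(8.232/1.229) = 2.744  (gene E)
log2(379.7/21.24) = 4.160  (gene B)
log2(82.06/242.8) = -1.565  (gene A)
log2(20.10/28.76) = -0.517  (gene C)
The largest magnitude belongs to gene B.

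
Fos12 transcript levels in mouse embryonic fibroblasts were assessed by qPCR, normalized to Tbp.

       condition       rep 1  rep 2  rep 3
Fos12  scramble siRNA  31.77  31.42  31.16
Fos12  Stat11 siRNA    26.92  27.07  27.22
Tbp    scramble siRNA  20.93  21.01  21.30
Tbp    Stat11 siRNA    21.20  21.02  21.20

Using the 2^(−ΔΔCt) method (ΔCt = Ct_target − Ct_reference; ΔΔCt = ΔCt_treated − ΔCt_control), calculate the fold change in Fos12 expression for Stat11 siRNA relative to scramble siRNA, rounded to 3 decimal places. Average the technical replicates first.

Mean Ct: Fos12 scramble siRNA 31.450; Fos12 Stat11 siRNA 27.070; Tbp scramble siRNA 21.080; Tbp Stat11 siRNA 21.140
ΔCt(scramble siRNA) = 31.450 − 21.080 = 10.370
ΔCt(Stat11 siRNA) = 27.070 − 21.140 = 5.930
ΔΔCt = 5.930 − 10.370 = -4.440
Fold change = 2^(−(-4.440)) = 2^4.440 = 21.7057

21.706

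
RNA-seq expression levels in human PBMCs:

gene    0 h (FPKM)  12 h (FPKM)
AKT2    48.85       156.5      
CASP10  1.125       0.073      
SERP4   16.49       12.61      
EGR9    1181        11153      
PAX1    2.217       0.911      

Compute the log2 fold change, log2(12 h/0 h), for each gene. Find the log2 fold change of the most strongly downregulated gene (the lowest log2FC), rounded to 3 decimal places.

log2(156.5/48.85) = 1.680  (AKT2)
log2(0.073/1.125) = -3.946  (CASP10)
log2(12.61/16.49) = -0.387  (SERP4)
log2(11153/1181) = 3.239  (EGR9)
log2(0.911/2.217) = -1.283  (PAX1)
CASP10 is most strongly downregulated.

-3.946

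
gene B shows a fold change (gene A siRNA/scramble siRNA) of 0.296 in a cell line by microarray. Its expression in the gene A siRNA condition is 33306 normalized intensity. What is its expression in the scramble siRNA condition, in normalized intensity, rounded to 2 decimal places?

112520.27

scramble siRNA expression = 33306 / 0.296 = 112520.27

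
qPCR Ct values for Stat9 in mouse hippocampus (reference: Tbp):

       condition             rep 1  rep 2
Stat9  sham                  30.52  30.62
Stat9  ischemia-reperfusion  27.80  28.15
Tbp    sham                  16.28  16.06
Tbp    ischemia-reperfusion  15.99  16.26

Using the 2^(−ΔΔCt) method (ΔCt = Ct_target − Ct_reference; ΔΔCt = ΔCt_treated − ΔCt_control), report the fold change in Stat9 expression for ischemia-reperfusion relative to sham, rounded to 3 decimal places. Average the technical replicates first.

5.856

Mean Ct: Stat9 sham 30.570; Stat9 ischemia-reperfusion 27.975; Tbp sham 16.170; Tbp ischemia-reperfusion 16.125
ΔCt(sham) = 30.570 − 16.170 = 14.400
ΔCt(ischemia-reperfusion) = 27.975 − 16.125 = 11.850
ΔΔCt = 11.850 − 14.400 = -2.550
Fold change = 2^(−(-2.550)) = 2^2.550 = 5.8563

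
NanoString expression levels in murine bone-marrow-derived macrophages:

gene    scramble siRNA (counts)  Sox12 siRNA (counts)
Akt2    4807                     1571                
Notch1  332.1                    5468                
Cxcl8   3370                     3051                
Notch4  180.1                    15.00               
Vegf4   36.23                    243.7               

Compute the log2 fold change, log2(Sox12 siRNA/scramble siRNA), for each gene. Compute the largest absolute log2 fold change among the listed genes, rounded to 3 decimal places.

log2(1571/4807) = -1.613  (Akt2)
log2(5468/332.1) = 4.041  (Notch1)
log2(3051/3370) = -0.143  (Cxcl8)
log2(15.00/180.1) = -3.586  (Notch4)
log2(243.7/36.23) = 2.750  (Vegf4)
The largest magnitude belongs to Notch1.

4.041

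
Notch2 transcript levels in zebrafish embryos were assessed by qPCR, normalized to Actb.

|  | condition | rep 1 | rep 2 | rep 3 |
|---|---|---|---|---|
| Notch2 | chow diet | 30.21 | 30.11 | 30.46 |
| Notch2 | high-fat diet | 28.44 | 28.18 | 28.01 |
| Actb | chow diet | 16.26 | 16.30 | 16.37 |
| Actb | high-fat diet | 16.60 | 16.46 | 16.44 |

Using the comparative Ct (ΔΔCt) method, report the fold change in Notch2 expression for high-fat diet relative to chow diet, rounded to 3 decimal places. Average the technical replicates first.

Mean Ct: Notch2 chow diet 30.260; Notch2 high-fat diet 28.210; Actb chow diet 16.310; Actb high-fat diet 16.500
ΔCt(chow diet) = 30.260 − 16.310 = 13.950
ΔCt(high-fat diet) = 28.210 − 16.500 = 11.710
ΔΔCt = 11.710 − 13.950 = -2.240
Fold change = 2^(−(-2.240)) = 2^2.240 = 4.7240

4.724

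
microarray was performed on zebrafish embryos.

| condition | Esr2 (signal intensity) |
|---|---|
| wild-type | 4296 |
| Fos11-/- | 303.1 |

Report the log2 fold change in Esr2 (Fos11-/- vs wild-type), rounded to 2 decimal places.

-3.83

Fold change = 303.1 / 4296 = 0.0706
log2(0.0706) = -3.825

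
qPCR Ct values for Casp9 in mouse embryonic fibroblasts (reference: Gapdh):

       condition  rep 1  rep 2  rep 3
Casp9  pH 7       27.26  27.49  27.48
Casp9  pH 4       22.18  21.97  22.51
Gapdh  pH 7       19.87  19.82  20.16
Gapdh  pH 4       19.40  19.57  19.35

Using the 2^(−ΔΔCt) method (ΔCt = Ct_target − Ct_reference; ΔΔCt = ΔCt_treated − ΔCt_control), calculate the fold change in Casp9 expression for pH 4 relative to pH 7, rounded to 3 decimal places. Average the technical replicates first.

25.634

Mean Ct: Casp9 pH 7 27.410; Casp9 pH 4 22.220; Gapdh pH 7 19.950; Gapdh pH 4 19.440
ΔCt(pH 7) = 27.410 − 19.950 = 7.460
ΔCt(pH 4) = 22.220 − 19.440 = 2.780
ΔΔCt = 2.780 − 7.460 = -4.680
Fold change = 2^(−(-4.680)) = 2^4.680 = 25.6342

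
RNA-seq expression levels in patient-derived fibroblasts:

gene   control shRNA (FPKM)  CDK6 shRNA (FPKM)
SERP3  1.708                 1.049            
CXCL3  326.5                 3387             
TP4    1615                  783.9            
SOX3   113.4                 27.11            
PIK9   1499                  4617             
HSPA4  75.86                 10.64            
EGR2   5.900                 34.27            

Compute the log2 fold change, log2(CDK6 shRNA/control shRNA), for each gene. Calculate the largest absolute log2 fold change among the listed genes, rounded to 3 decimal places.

3.375

log2(1.049/1.708) = -0.703  (SERP3)
log2(3387/326.5) = 3.375  (CXCL3)
log2(783.9/1615) = -1.043  (TP4)
log2(27.11/113.4) = -2.065  (SOX3)
log2(4617/1499) = 1.623  (PIK9)
log2(10.64/75.86) = -2.834  (HSPA4)
log2(34.27/5.900) = 2.538  (EGR2)
The largest magnitude belongs to CXCL3.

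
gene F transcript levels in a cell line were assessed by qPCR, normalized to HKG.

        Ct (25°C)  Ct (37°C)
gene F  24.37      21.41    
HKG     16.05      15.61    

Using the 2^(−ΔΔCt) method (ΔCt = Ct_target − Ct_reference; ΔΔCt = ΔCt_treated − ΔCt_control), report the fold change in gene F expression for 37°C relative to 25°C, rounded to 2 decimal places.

5.74

ΔCt(25°C) = 24.370 − 16.050 = 8.320
ΔCt(37°C) = 21.410 − 15.610 = 5.800
ΔΔCt = 5.800 − 8.320 = -2.520
Fold change = 2^(−(-2.520)) = 2^2.520 = 5.736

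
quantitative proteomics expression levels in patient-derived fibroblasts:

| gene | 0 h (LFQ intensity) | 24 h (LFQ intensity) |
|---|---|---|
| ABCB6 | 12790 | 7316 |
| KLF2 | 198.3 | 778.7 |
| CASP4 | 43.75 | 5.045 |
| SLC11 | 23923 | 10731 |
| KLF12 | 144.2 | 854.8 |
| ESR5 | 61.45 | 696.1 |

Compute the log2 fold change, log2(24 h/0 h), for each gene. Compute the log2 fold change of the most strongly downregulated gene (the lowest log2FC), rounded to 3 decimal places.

-3.116

log2(7316/12790) = -0.806  (ABCB6)
log2(778.7/198.3) = 1.973  (KLF2)
log2(5.045/43.75) = -3.116  (CASP4)
log2(10731/23923) = -1.157  (SLC11)
log2(854.8/144.2) = 2.568  (KLF12)
log2(696.1/61.45) = 3.502  (ESR5)
CASP4 is most strongly downregulated.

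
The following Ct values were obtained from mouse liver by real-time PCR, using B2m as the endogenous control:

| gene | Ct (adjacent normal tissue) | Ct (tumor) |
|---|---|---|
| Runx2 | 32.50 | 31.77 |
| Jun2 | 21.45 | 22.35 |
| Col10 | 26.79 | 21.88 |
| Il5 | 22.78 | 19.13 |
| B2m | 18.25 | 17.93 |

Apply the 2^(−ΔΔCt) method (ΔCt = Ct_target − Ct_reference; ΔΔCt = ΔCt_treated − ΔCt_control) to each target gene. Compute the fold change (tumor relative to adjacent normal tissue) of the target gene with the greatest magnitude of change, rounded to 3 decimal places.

24.084

Runx2: ΔΔCt = (31.77−17.93) − (32.50−18.25) = 13.84 − 14.25 = -0.41; fold change = 2^0.41 = 1.329
Jun2: ΔΔCt = (22.35−17.93) − (21.45−18.25) = 4.42 − 3.20 = 1.22; fold change = 2^-1.22 = 0.429
Col10: ΔΔCt = (21.88−17.93) − (26.79−18.25) = 3.95 − 8.54 = -4.59; fold change = 2^4.59 = 24.084
Il5: ΔΔCt = (19.13−17.93) − (22.78−18.25) = 1.20 − 4.53 = -3.33; fold change = 2^3.33 = 10.056
Col10 has the largest |ΔΔCt| = 4.59.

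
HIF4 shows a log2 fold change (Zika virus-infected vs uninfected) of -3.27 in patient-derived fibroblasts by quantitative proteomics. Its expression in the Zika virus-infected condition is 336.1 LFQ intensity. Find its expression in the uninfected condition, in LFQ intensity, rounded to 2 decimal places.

3242.18

Fold change = 2^(-3.27) = 0.1037
uninfected expression = 336.1 / 0.1037 = 3242.18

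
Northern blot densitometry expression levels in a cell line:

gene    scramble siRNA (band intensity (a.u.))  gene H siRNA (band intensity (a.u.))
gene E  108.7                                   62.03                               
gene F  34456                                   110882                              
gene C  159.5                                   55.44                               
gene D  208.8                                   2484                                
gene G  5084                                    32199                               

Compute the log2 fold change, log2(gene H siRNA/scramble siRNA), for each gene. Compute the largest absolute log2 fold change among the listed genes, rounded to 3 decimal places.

3.572

log2(62.03/108.7) = -0.809  (gene E)
log2(110882/34456) = 1.686  (gene F)
log2(55.44/159.5) = -1.525  (gene C)
log2(2484/208.8) = 3.572  (gene D)
log2(32199/5084) = 2.663  (gene G)
The largest magnitude belongs to gene D.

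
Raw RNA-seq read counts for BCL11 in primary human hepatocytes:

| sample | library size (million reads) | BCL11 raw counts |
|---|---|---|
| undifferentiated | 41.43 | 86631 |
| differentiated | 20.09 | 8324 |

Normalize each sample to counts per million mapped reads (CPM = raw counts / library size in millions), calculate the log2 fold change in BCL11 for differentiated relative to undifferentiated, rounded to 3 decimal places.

CPM(undifferentiated) = 86631 / 41.43 = 2091.0210
CPM(differentiated) = 8324 / 20.09 = 414.3355
Fold change = 414.3355 / 2091.0210 = 0.19815
log2(0.19815) = -2.3353

-2.335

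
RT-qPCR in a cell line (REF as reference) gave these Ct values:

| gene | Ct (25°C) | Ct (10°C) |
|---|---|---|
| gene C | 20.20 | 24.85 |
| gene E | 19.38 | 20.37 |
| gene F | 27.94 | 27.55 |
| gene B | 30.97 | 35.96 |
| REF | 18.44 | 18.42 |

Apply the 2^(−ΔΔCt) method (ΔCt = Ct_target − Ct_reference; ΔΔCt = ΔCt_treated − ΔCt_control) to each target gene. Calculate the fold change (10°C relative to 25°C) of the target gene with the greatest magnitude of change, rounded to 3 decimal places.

gene C: ΔΔCt = (24.85−18.42) − (20.20−18.44) = 6.43 − 1.76 = 4.67; fold change = 2^-4.67 = 0.039
gene E: ΔΔCt = (20.37−18.42) − (19.38−18.44) = 1.95 − 0.94 = 1.01; fold change = 2^-1.01 = 0.497
gene F: ΔΔCt = (27.55−18.42) − (27.94−18.44) = 9.13 − 9.50 = -0.37; fold change = 2^0.37 = 1.292
gene B: ΔΔCt = (35.96−18.42) − (30.97−18.44) = 17.54 − 12.53 = 5.01; fold change = 2^-5.01 = 0.031
gene B has the largest |ΔΔCt| = 5.01.

0.031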